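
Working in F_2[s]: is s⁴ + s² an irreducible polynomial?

Write h(s) = s⁴ + s².
Check for roots in F_2: h(0) = 0 → root; h(1) = 0 → root.
h(0) = 0, so (s) divides h(s); h is reducible.

No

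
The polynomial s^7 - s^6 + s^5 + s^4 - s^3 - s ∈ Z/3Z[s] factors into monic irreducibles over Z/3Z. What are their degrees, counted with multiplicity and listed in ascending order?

1, 1, 1, 1, 3

Write g(s) = s^7 - s^6 + s^5 + s^4 - s^3 - s.
Roots in Z/3Z: g(0) = 0 → root; g(1) = 0 → root; g(2) = 0 → root.
Linear factors from roots: (s), (s - 1), (s + 1).
Complete factorization: g(s) = (s)·(s + 1)·(s - 1)^2·(s^3 - s - 1).
Factor degrees with multiplicity: 1 + 1 + 1 + 1 + 3 = 7.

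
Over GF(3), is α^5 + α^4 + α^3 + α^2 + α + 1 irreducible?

Write g(α) = α^5 + α^4 + α^3 + α^2 + α + 1.
Check for roots in GF(3): g(0) = 1; g(1) = 0 → root; g(2) = 0 → root.
g(1) = 0, so (α − 1) divides g(α); g is reducible.

No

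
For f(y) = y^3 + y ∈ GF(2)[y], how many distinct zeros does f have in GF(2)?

2

Evaluate at each of the 2 elements of GF(2):
f(0) = 0 → root; f(1) = 0 → root.
Roots: {0, 1}.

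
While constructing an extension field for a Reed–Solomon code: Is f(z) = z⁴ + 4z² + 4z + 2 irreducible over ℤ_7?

No

Check for roots in ℤ_7: f(0) = 2; f(1) = 4; f(2) = 0 → root; f(3) = 5; f(4) = 2; f(5) = 5; f(6) = 3.
f(2) = 0, so (z − 2) divides f(z); f is reducible.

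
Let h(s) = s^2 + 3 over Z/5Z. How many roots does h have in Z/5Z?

0

Evaluate at each of the 5 elements of Z/5Z:
h(0) = 3; h(1) = 4; h(2) = 2; h(3) = 2; h(4) = 4.
No element is a root.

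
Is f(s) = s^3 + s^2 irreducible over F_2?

No

Check for roots in F_2: f(0) = 0 → root; f(1) = 0 → root.
f(0) = 0, so (s) divides f(s); f is reducible.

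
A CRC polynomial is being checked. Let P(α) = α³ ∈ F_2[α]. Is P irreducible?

No

Check for roots in F_2: P(0) = 0 → root; P(1) = 1.
P(0) = 0, so (α) divides P(α); P is reducible.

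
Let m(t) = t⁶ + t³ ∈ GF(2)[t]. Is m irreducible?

No

Check for roots in GF(2): m(0) = 0 → root; m(1) = 0 → root.
m(0) = 0, so (t) divides m(t); m is reducible.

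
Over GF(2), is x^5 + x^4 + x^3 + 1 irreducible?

Write g(x) = x^5 + x^4 + x^3 + 1.
Check for roots in GF(2): g(0) = 1; g(1) = 0 → root.
g(1) = 0, so (x − 1) divides g(x); g is reducible.

No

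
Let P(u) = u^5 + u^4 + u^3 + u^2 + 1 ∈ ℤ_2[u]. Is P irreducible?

Yes

Check for roots in ℤ_2: P(0) = 1; P(1) = 1.
No roots, so no linear factors.
Monic irreducibles of degree 2 over GF(2): u^2 + u + 1.
None of them divide P (all give nonzero remainder).
No irreducible factor of degree ≤ 2 exists, so P is irreducible over GF(2).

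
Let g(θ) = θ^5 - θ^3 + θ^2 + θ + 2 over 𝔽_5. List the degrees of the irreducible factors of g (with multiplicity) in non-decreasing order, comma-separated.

1, 1, 3

Roots in 𝔽_5: g(0) = 2; g(1) = 4; g(2) = 2; g(3) = 0 → root; g(4) = 2.
Linear factors from roots: (θ + 2).
Complete factorization: g(θ) = (θ + 2)^2·(θ^3 + θ^2 + θ - 2).
Factor degrees with multiplicity: 1 + 1 + 3 = 5.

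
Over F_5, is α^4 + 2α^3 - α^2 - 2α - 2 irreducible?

Yes

Write g(α) = α^4 + 2α^3 - α^2 - 2α - 2.
Check for roots in F_5: g(0) = 3; g(1) = 3; g(2) = 2; g(3) = 3; g(4) = 3.
No roots, so no linear factors.
Degree-2 irreducible divisors: test the 10 monic irreducibles of degree 2 over GF(5).
None of them divide g (all give nonzero remainder).
No irreducible factor of degree ≤ 2 exists, so g is irreducible over GF(5).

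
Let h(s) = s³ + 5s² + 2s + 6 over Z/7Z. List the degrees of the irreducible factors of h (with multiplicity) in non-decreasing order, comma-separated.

Linear factors from roots: (s + 6), (s + 4), (s + 2).
Complete factorization: h(s) = (s + 2)·(s + 4)·(s + 6).
Factor degrees with multiplicity: 1 + 1 + 1 = 3.

1, 1, 1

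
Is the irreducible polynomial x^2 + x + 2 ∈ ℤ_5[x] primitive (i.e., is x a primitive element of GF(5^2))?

Yes

Write f(x) = x^2 + x + 2.
|GF(5^2)^×| = 5^2 − 1 = 24. Prime factorization: 24 = 2^3·3.
f is primitive ⇔ x has order 24 in GF(5)[x]/(f), i.e. x^(24/q) ≠ 1 for each prime q | 24.
x^(12) mod f = 4.
x^(8) mod f = 3x + 1.
None equal 1, so x has full order 24; f is primitive.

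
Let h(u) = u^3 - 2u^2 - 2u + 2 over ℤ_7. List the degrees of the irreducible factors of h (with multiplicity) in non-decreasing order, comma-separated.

Complete factorization: h(u) = (u^3 - 2u^2 - 2u + 2).
Factor degrees with multiplicity: 3 = 3.

3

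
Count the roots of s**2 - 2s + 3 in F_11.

Write g(s) = s**2 - 2s + 3.
Evaluate at each of the 11 elements of F_11:
g(0) = 3; g(1) = 2; g(2) = 3; g(3) = 6; g(4) = 0 → root; g(5) = 7; g(6) = 5; g(7) = 5; g(8) = 7; g(9) = 0 → root; g(10) = 6.
Roots: {4, 9}.

2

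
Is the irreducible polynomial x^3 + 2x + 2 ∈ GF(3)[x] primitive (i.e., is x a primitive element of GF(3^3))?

Write f(x) = x^3 + 2x + 2.
|GF(3^3)^×| = 3^3 − 1 = 26. Prime factorization: 26 = 2·13.
f is primitive ⇔ x has order 26 in GF(3)[x]/(f), i.e. x^(26/q) ≠ 1 for each prime q | 26.
x^(13) mod f = 1
x^(2) mod f = x^2.
Since x^(13) = 1, the order of x divides 13 < 26; not primitive.

No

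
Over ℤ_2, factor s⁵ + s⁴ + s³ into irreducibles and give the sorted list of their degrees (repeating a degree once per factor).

1, 1, 1, 2

Write g(s) = s⁵ + s⁴ + s³.
Roots in ℤ_2: g(0) = 0 → root; g(1) = 1.
Linear factors from roots: (s).
Complete factorization: g(s) = (s)^3·(s² + s + 1).
Factor degrees with multiplicity: 1 + 1 + 1 + 2 = 5.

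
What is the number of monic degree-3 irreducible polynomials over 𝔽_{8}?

168

The number of monic irreducibles of degree 3 over GF(8) is (1/3)·Σ_{d∣3} μ(3/d) 8^d.
Divisors of 3: 1, 3; μ(3/d) for each: -1, 1.
Σ = − 8^1 + 8^3 = 504.
N = 504/3 = 168.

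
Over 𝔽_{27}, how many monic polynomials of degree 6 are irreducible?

By the necklace-counting formula, N_27(6) = (1/6) Σ_{d|6} μ(6/d)·27^d.
Divisors of 6: 1, 2, 3, 6; μ(6/d) for each: 1, -1, -1, 1.
Σ = 27^1 − 27^2 − 27^3 + 27^6 = 387400104.
N = 387400104/6 = 64566684.

64566684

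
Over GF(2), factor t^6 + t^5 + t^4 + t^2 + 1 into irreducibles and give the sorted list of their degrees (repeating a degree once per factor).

6

Write f(t) = t^6 + t^5 + t^4 + t^2 + 1.
Roots in GF(2): f(0) = 1; f(1) = 1.
Complete factorization: f(t) = (t^6 + t^5 + t^4 + t^2 + 1).
Factor degrees with multiplicity: 6 = 6.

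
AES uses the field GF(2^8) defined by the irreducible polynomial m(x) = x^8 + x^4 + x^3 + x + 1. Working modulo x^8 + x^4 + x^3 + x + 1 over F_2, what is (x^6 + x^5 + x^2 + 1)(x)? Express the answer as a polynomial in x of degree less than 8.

Multiply in F_2[x]: (x^6 + x^5 + x^2 + 1)·(x) = x^7 + x^6 + x^3 + x.
Reduced: x^7 + x^6 + x^3 + x.

x^7 + x^6 + x^3 + x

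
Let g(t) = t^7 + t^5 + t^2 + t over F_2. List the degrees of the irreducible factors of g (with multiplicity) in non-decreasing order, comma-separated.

Roots in F_2: g(0) = 0 → root; g(1) = 0 → root.
Linear factors from roots: (t), (t + 1).
Complete factorization: g(t) = (t)·(t + 1)·(t^2 + t + 1)·(t^3 + t + 1).
Factor degrees with multiplicity: 1 + 1 + 2 + 3 = 7.

1, 1, 2, 3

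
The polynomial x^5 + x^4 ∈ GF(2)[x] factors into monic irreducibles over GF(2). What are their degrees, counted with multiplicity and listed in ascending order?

Write g(x) = x^5 + x^4.
Roots in GF(2): g(0) = 0 → root; g(1) = 0 → root.
Linear factors from roots: (x), (x + 1).
Complete factorization: g(x) = (x + 1)·(x)^4.
Factor degrees with multiplicity: 1 + 1 + 1 + 1 + 1 = 5.

1, 1, 1, 1, 1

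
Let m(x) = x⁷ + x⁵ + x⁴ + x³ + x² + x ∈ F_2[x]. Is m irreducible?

Check for roots in F_2: m(0) = 0 → root; m(1) = 0 → root.
m(0) = 0, so (x) divides m(x); m is reducible.

No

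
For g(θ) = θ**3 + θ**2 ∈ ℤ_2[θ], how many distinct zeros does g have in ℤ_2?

Evaluate at each of the 2 elements of ℤ_2:
g(0) = 0 → root; g(1) = 0 → root.
Roots: {0, 1}.

2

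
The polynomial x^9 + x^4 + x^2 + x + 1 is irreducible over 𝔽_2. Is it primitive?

No

Write f(x) = x^9 + x^4 + x^2 + x + 1.
|GF(2^9)^×| = 2^9 − 1 = 511. Prime factorization: 511 = 7·73.
f is primitive ⇔ x has order 511 in GF(2)[x]/(f), i.e. x^(511/q) ≠ 1 for each prime q | 511.
x^(73) mod f = 1
x^(7) mod f = x^7.
Since x^(73) = 1, the order of x divides 73 < 511; not primitive.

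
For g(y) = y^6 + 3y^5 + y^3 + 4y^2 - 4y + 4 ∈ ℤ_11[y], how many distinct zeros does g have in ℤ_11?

0

Evaluate at each of the 11 elements of ℤ_11:
g(0) = 4; g(1) = 9; g(2) = 4; g(3) = 6; g(4) = 2; g(5) = 8; g(6) = 1; g(7) = 10; g(8) = 3; g(9) = 10; g(10) = 9.
No element is a root.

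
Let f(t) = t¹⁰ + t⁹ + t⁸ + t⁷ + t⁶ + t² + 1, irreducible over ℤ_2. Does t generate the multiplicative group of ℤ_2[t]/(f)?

No

|GF(2^10)^×| = 2^10 − 1 = 1023. Prime factorization: 1023 = 3·11·31.
f is primitive ⇔ t has order 1023 in GF(2)[t]/(f), i.e. t^(1023/q) ≠ 1 for each prime q | 1023.
t^(341) mod f = 1
t^(93) mod f = t⁷ + t⁶ + t⁵ + t⁴ + 1.
t^(33) mod f = t⁷ + t³ + t² + t.
Since t^(341) = 1, the order of t divides 341 < 1023; not primitive.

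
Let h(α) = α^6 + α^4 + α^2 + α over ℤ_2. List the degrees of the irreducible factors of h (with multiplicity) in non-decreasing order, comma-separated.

1, 1, 4

Roots in ℤ_2: h(0) = 0 → root; h(1) = 0 → root.
Linear factors from roots: (α), (α + 1).
Complete factorization: h(α) = (α)·(α + 1)·(α^4 + α^3 + 1).
Factor degrees with multiplicity: 1 + 1 + 4 = 6.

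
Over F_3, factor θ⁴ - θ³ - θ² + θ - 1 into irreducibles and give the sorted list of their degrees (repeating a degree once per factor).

Write g(θ) = θ⁴ - θ³ - θ² + θ - 1.
Roots in F_3: g(0) = 2; g(1) = 2; g(2) = 2.
Complete factorization: g(θ) = (θ⁴ - θ³ - θ² + θ - 1).
Factor degrees with multiplicity: 4 = 4.

4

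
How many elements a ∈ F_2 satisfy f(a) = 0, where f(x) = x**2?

Evaluate at each of the 2 elements of F_2:
f(0) = 0 → root; f(1) = 1.
Roots: {0}.

1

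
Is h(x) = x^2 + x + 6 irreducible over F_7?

Yes

Check for roots in F_7: h(0) = 6; h(1) = 1; h(2) = 5; h(3) = 4; h(4) = 5; h(5) = 1; h(6) = 6.
No roots. A degree-2 polynomial over a field with no linear factor is irreducible.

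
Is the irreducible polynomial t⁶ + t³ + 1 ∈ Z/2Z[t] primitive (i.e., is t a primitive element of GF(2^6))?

Write f(t) = t⁶ + t³ + 1.
|GF(2^6)^×| = 2^6 − 1 = 63. Prime factorization: 63 = 3^2·7.
f is primitive ⇔ t has order 63 in GF(2)[t]/(f), i.e. t^(63/q) ≠ 1 for each prime q | 63.
t^(21) mod f = t³.
t^(9) mod f = 1
Since t^(9) = 1, the order of t divides 9 < 63; not primitive.

No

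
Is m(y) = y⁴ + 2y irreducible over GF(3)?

Check for roots in GF(3): m(0) = 0 → root; m(1) = 0 → root; m(2) = 2.
m(0) = 0, so (y) divides m(y); m is reducible.

No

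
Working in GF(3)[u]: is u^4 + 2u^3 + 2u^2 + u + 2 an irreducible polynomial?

Write h(u) = u^4 + 2u^3 + 2u^2 + u + 2.
Check for roots in GF(3): h(0) = 2; h(1) = 2; h(2) = 2.
No roots, so no linear factors.
Monic irreducibles of degree 2 over GF(3): u^2 + 1, u^2 + u + 2, u^2 + 2u + 2.
None of them divide h (all give nonzero remainder).
No irreducible factor of degree ≤ 2 exists, so h is irreducible over GF(3).

Yes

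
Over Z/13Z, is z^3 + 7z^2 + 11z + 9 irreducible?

No

Write g(z) = z^3 + 7z^2 + 11z + 9.
Check each element of Z/13Z for a root: g(0)=9, g(1)=2, g(2)=2, g(3)=2, g(4)=8, g(5)=0, g(6)=10, g(7)=5, g(8)=4, g(9)=0, g(10)=12, g(11)=7, g(12)=4.
g(5) = 0, so (z − 5) divides g(z); g is reducible.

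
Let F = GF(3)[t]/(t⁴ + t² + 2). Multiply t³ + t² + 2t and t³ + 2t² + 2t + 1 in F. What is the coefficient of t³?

Multiply in GF(3)[t]: (t³ + t² + 2t)·(t³ + 2t² + 2t + 1) = t⁶ + t³ + 2t² + 2t.
Reduce using t⁴ ≡ 2t² + 1 (mod t⁴ + t² + 2).
Reduced: t³ + t² + 2t + 2.

1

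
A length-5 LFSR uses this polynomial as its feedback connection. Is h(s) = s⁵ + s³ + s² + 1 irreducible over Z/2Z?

No

Check for roots in Z/2Z: h(0) = 1; h(1) = 0 → root.
h(1) = 0, so (s − 1) divides h(s); h is reducible.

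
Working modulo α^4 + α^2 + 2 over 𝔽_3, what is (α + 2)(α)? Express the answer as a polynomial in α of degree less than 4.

Multiply in 𝔽_3[α]: (α + 2)·(α) = α^2 + 2α.
Reduced: α^2 + 2α.

α^2 + 2α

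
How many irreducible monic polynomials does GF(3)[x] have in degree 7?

By the necklace-counting formula, N_3(7) = (1/7) Σ_{d|7} μ(7/d)·3^d.
Divisors of 7: 1, 7; μ(7/d) for each: -1, 1.
Σ = − 3^1 + 3^7 = 2184.
N = 2184/7 = 312.

312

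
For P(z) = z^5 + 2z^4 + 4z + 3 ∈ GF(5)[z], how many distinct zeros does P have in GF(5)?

Evaluate at each of the 5 elements of GF(5):
P(0) = 3; P(1) = 0 → root; P(2) = 0 → root; P(3) = 0 → root; P(4) = 0 → root.
Roots: {1, 2, 3, 4}.

4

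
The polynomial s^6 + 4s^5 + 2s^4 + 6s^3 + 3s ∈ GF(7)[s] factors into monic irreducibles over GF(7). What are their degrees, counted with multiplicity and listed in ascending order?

1, 1, 2, 2

Write g(s) = s^6 + 4s^5 + 2s^4 + 6s^3 + 3s.
Linear factors from roots: (s), (s + 3).
Complete factorization: g(s) = (s)·(s + 3)·(s^2 + 2)·(s^2 + s + 4).
Factor degrees with multiplicity: 1 + 1 + 2 + 2 = 6.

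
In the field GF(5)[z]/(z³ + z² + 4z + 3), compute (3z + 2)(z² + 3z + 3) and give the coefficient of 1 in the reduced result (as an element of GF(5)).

Multiply in GF(5)[z]: (3z + 2)·(z² + 3z + 3) = 3z³ + z² + 1.
Reduce using z³ ≡ 4z² + z + 2 (mod z³ + z² + 4z + 3).
Reduced: 3z² + 3z + 2.

2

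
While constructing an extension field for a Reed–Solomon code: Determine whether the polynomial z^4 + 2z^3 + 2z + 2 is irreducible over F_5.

Yes

Write P(z) = z^4 + 2z^3 + 2z + 2.
Check for roots in F_5: P(0) = 2; P(1) = 2; P(2) = 3; P(3) = 3; P(4) = 4.
No roots, so no linear factors.
Degree-2 irreducible divisors: test the 10 monic irreducibles of degree 2 over GF(5).
None of them divide P (all give nonzero remainder).
No irreducible factor of degree ≤ 2 exists, so P is irreducible over GF(5).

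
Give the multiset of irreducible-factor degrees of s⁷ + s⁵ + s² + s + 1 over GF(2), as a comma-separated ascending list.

Write g(s) = s⁷ + s⁵ + s² + s + 1.
Roots in GF(2): g(0) = 1; g(1) = 1.
Complete factorization: g(s) = (s⁷ + s⁵ + s² + s + 1).
Factor degrees with multiplicity: 7 = 7.

7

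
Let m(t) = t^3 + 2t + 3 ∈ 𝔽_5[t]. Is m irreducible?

Check for roots in 𝔽_5: m(0) = 3; m(1) = 1; m(2) = 0 → root; m(3) = 1; m(4) = 0 → root.
m(2) = 0, so (t − 2) divides m(t); m is reducible.

No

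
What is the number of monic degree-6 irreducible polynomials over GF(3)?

The number of monic irreducibles of degree 6 over GF(3) is (1/6)·Σ_{d∣6} μ(6/d) 3^d.
Divisors of 6: 1, 2, 3, 6; μ(6/d) for each: 1, -1, -1, 1.
Σ = 3^1 − 3^2 − 3^3 + 3^6 = 696.
N = 696/6 = 116.

116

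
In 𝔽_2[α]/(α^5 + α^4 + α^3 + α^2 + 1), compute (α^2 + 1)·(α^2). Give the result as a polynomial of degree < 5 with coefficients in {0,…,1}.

Multiply in 𝔽_2[α]: (α^2 + 1)·(α^2) = α^4 + α^2.
Reduced: α^4 + α^2.

α^4 + α^2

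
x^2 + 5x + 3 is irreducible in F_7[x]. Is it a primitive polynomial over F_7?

Yes

Write f(x) = x^2 + 5x + 3.
|GF(7^2)^×| = 7^2 − 1 = 48. Prime factorization: 48 = 2^4·3.
f is primitive ⇔ x has order 48 in GF(7)[x]/(f), i.e. x^(48/q) ≠ 1 for each prime q | 48.
x^(24) mod f = 6.
x^(16) mod f = 2.
None equal 1, so x has full order 48; f is primitive.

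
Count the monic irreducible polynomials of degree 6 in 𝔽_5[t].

x^(5^6) − x is the product of all monic irreducibles of degree dividing 6; Möbius inversion gives N = (1/6) Σ μ(6/d)·5^d.
Divisors of 6: 1, 2, 3, 6; μ(6/d) for each: 1, -1, -1, 1.
Σ = 5^1 − 5^2 − 5^3 + 5^6 = 15480.
N = 15480/6 = 2580.

2580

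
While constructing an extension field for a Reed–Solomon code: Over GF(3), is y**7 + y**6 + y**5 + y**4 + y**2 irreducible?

No

Write f(y) = y**7 + y**6 + y**5 + y**4 + y**2.
Check for roots in GF(3): f(0) = 0 → root; f(1) = 2; f(2) = 1.
f(0) = 0, so (y) divides f(y); f is reducible.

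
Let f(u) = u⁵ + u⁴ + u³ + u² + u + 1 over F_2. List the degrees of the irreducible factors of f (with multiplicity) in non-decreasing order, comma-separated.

Roots in F_2: f(0) = 1; f(1) = 0 → root.
Linear factors from roots: (u + 1).
Complete factorization: f(u) = (u + 1)·(u² + u + 1)^2.
Factor degrees with multiplicity: 1 + 2 + 2 = 5.

1, 2, 2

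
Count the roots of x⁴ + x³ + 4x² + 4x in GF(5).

3

Write g(x) = x⁴ + x³ + 4x² + 4x.
Evaluate at each of the 5 elements of GF(5):
g(0) = 0 → root; g(1) = 0 → root; g(2) = 3; g(3) = 1; g(4) = 0 → root.
Roots: {0, 1, 4}.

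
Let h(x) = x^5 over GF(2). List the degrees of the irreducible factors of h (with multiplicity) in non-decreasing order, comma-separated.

1, 1, 1, 1, 1

Roots in GF(2): h(0) = 0 → root; h(1) = 1.
Linear factors from roots: (x).
Complete factorization: h(x) = (x)^5.
Factor degrees with multiplicity: 1 + 1 + 1 + 1 + 1 = 5.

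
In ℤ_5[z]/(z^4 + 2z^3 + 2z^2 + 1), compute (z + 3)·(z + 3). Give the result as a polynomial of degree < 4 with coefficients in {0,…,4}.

z^2 + z + 4

Multiply in ℤ_5[z]: (z + 3)·(z + 3) = z^2 + z + 4.
Reduced: z^2 + z + 4.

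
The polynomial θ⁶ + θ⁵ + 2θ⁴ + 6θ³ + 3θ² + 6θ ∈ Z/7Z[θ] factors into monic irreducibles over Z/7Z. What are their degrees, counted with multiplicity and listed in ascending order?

Write f(θ) = θ⁶ + θ⁵ + 2θ⁴ + 6θ³ + 3θ² + 6θ.
Linear factors from roots: (θ), (θ + 1).
Complete factorization: f(θ) = (θ)·(θ + 1)·(θ⁴ + 2θ² + 4θ + 6).
Factor degrees with multiplicity: 1 + 1 + 4 = 6.

1, 1, 4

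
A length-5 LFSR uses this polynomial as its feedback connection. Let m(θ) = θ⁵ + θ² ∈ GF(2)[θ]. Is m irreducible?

No

Check for roots in GF(2): m(0) = 0 → root; m(1) = 0 → root.
m(0) = 0, so (θ) divides m(θ); m is reducible.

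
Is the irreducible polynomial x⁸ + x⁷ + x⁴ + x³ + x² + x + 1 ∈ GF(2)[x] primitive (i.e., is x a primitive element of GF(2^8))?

No

Write f(x) = x⁸ + x⁷ + x⁴ + x³ + x² + x + 1.
|GF(2^8)^×| = 2^8 − 1 = 255. Prime factorization: 255 = 3·5·17.
f is primitive ⇔ x has order 255 in GF(2)[x]/(f), i.e. x^(255/q) ≠ 1 for each prime q | 255.
x^(85) mod f = x⁷ + x⁶ + x⁵ + x⁴ + x³ + x + 1.
x^(51) mod f = 1
x^(15) mod f = x⁷ + x⁶ + x⁵ + x⁴ + 1.
Since x^(51) = 1, the order of x divides 51 < 255; not primitive.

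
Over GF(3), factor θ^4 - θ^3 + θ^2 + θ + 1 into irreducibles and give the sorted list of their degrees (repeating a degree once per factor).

1, 1, 2

Write f(θ) = θ^4 - θ^3 + θ^2 + θ + 1.
Roots in GF(3): f(0) = 1; f(1) = 0 → root; f(2) = 0 → root.
Linear factors from roots: (θ - 1), (θ + 1).
Complete factorization: f(θ) = (θ + 1)·(θ - 1)·(θ^2 - θ - 1).
Factor degrees with multiplicity: 1 + 1 + 2 = 4.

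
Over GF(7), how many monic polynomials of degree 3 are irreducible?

112

x^(7^3) − x is the product of all monic irreducibles of degree dividing 3; Möbius inversion gives N = (1/3) Σ μ(3/d)·7^d.
Divisors of 3: 1, 3; μ(3/d) for each: -1, 1.
Σ = − 7^1 + 7^3 = 336.
N = 336/3 = 112.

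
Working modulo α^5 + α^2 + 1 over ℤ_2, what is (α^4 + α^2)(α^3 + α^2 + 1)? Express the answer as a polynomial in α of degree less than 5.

Multiply in ℤ_2[α]: (α^4 + α^2)·(α^3 + α^2 + 1) = α^7 + α^6 + α^5 + α^2.
Reduce using α^5 ≡ α^2 + 1 (mod α^5 + α^2 + 1).
Reduced: α^4 + α^3 + α^2 + α + 1.

α^4 + α^3 + α^2 + α + 1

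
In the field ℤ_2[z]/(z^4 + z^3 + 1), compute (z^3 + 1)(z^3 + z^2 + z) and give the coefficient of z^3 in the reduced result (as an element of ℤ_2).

0

Multiply in ℤ_2[z]: (z^3 + 1)·(z^3 + z^2 + z) = z^6 + z^5 + z^4 + z^3 + z^2 + z.
Reduce using z^4 ≡ z^3 + 1 (mod z^4 + z^3 + 1).
Reduced: z + 1.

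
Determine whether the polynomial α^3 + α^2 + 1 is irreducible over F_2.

Yes

Write f(α) = α^3 + α^2 + 1.
Check for roots in F_2: f(0) = 1; f(1) = 1.
No roots. A degree-3 polynomial over a field with no linear factor is irreducible.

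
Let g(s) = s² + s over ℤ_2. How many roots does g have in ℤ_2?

2

Evaluate at each of the 2 elements of ℤ_2:
g(0) = 0 → root; g(1) = 0 → root.
Roots: {0, 1}.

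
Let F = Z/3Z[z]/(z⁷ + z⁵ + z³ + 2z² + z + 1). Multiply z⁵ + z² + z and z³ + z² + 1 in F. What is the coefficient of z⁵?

Multiply in Z/3Z[z]: (z⁵ + z² + z)·(z³ + z² + 1) = z⁸ + z⁷ + 2z⁵ + 2z⁴ + z³ + z² + z.
Reduce using z⁷ ≡ 2z⁵ + 2z³ + z² + 2z + 2 (mod z⁷ + z⁵ + z³ + 2z² + z + 1).
Reduced: 2z⁶ + z⁵ + z⁴ + z³ + z² + 2z + 2.

1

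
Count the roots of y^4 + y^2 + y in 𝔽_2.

Write h(y) = y^4 + y^2 + y.
Evaluate at each of the 2 elements of 𝔽_2:
h(0) = 0 → root; h(1) = 1.
Roots: {0}.

1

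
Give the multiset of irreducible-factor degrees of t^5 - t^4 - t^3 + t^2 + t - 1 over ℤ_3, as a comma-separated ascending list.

1, 2, 2

Write g(t) = t^5 - t^4 - t^3 + t^2 + t - 1.
Roots in ℤ_3: g(0) = 2; g(1) = 0 → root; g(2) = 1.
Linear factors from roots: (t - 1).
Complete factorization: g(t) = (t - 1)·(t^2 + 1)^2.
Factor degrees with multiplicity: 1 + 2 + 2 = 5.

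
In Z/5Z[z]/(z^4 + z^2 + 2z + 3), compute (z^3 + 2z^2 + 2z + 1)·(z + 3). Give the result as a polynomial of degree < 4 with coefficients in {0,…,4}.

2z^2

Multiply in Z/5Z[z]: (z^3 + 2z^2 + 2z + 1)·(z + 3) = z^4 + 3z^2 + 2z + 3.
Reduce using z^4 ≡ 4z^2 + 3z + 2 (mod z^4 + z^2 + 2z + 3).
Reduced: 2z^2.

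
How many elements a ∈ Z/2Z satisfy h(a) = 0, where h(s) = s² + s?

Evaluate at each of the 2 elements of Z/2Z:
h(0) = 0 → root; h(1) = 0 → root.
Roots: {0, 1}.

2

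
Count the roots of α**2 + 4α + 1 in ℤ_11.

2

Write f(α) = α**2 + 4α + 1.
Evaluate at each of the 11 elements of ℤ_11:
f(0) = 1; f(1) = 6; f(2) = 2; f(3) = 0 → root; f(4) = 0 → root; f(5) = 2; f(6) = 6; f(7) = 1; f(8) = 9; f(9) = 8; f(10) = 9.
Roots: {3, 4}.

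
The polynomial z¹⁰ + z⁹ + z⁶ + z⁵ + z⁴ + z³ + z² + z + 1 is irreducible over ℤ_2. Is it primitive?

Yes

Write f(z) = z¹⁰ + z⁹ + z⁶ + z⁵ + z⁴ + z³ + z² + z + 1.
|GF(2^10)^×| = 2^10 − 1 = 1023. Prime factorization: 1023 = 3·11·31.
f is primitive ⇔ z has order 1023 in GF(2)[z]/(f), i.e. z^(1023/q) ≠ 1 for each prime q | 1023.
z^(341) mod f = z⁹ + z⁸ + z⁷ + z⁵ + z⁴ + z³ + z + 1.
z^(93) mod f = z⁹ + z⁸ + z⁶ + z⁴ + z² + 1.
z^(33) mod f = z⁹ + z⁸ + z⁶ + z⁵ + z³ + z.
None equal 1, so z has full order 1023; f is primitive.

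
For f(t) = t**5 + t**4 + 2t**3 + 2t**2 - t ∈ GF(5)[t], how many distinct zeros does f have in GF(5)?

3

Evaluate at each of the 5 elements of GF(5):
f(0) = 0 → root; f(1) = 0 → root; f(2) = 0 → root; f(3) = 3; f(4) = 1.
Roots: {0, 1, 2}.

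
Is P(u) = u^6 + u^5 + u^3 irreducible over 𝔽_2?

Check for roots in 𝔽_2: P(0) = 0 → root; P(1) = 1.
P(0) = 0, so (u) divides P(u); P is reducible.

No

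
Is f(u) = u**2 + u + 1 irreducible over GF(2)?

Check for roots in GF(2): f(0) = 1; f(1) = 1.
No roots. A degree-2 polynomial over a field with no linear factor is irreducible.

Yes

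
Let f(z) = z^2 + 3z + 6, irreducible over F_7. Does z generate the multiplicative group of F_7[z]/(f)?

|GF(7^2)^×| = 7^2 − 1 = 48. Prime factorization: 48 = 2^4·3.
f is primitive ⇔ z has order 48 in GF(7)[z]/(f), i.e. z^(48/q) ≠ 1 for each prime q | 48.
z^(24) mod f = 6.
z^(16) mod f = 1
Since z^(16) = 1, the order of z divides 16 < 48; not primitive.

No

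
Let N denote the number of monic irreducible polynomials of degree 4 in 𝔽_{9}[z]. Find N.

1620

x^(9^4) − x is the product of all monic irreducibles of degree dividing 4; Möbius inversion gives N = (1/4) Σ μ(4/d)·9^d.
Divisors of 4: 1, 2, 4; μ(4/d) for each: 0, -1, 1.
Σ = − 9^2 + 9^4 = 6480.
N = 6480/4 = 1620.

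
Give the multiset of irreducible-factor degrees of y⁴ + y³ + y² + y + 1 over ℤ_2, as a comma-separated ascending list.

4

Write g(y) = y⁴ + y³ + y² + y + 1.
Roots in ℤ_2: g(0) = 1; g(1) = 1.
Complete factorization: g(y) = (y⁴ + y³ + y² + y + 1).
Factor degrees with multiplicity: 4 = 4.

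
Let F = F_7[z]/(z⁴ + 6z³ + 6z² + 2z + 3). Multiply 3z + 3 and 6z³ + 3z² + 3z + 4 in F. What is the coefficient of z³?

Multiply in F_7[z]: (3z + 3)·(6z³ + 3z² + 3z + 4) = 4z⁴ + 6z³ + 4z² + 5.
Reduce using z⁴ ≡ z³ + z² + 5z + 4 (mod z⁴ + 6z³ + 6z² + 2z + 3).
Reduced: 3z³ + z² + 6z.

3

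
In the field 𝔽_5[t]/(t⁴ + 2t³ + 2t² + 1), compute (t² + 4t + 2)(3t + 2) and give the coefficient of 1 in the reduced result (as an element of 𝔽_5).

4

Multiply in 𝔽_5[t]: (t² + 4t + 2)·(3t + 2) = 3t³ + 4t² + 4t + 4.
Reduced: 3t³ + 4t² + 4t + 4.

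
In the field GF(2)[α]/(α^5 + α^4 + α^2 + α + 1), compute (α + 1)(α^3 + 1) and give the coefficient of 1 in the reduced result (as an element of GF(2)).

1

Multiply in GF(2)[α]: (α + 1)·(α^3 + 1) = α^4 + α^3 + α + 1.
Reduced: α^4 + α^3 + α + 1.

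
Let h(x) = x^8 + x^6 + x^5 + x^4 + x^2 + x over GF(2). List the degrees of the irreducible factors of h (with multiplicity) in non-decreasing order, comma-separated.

1, 1, 1, 1, 1, 3

Roots in GF(2): h(0) = 0 → root; h(1) = 0 → root.
Linear factors from roots: (x), (x + 1).
Complete factorization: h(x) = (x)·(x + 1)^4·(x^3 + x + 1).
Factor degrees with multiplicity: 1 + 1 + 1 + 1 + 1 + 3 = 8.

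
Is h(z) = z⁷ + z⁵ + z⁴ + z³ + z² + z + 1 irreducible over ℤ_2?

Check for roots in ℤ_2: h(0) = 1; h(1) = 1.
No roots, so no linear factors.
Monic irreducibles of degree 2 over GF(2): z² + z + 1.
None of them divide h (all give nonzero remainder).
Monic irreducibles of degree 3 over GF(2): z³ + z + 1, z³ + z² + 1.
None of them divide h (all give nonzero remainder).
No irreducible factor of degree ≤ 3 exists, so h is irreducible over GF(2).

Yes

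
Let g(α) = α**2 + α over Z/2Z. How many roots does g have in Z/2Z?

Evaluate at each of the 2 elements of Z/2Z:
g(0) = 0 → root; g(1) = 0 → root.
Roots: {0, 1}.

2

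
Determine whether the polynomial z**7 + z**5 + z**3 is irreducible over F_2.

No

Write g(z) = z**7 + z**5 + z**3.
Check for roots in F_2: g(0) = 0 → root; g(1) = 1.
g(0) = 0, so (z) divides g(z); g is reducible.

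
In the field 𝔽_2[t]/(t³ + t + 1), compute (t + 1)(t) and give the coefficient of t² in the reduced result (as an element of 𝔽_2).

Multiply in 𝔽_2[t]: (t + 1)·(t) = t² + t.
Reduced: t² + t.

1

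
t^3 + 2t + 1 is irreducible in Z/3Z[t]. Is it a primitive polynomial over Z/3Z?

Write f(t) = t^3 + 2t + 1.
|GF(3^3)^×| = 3^3 − 1 = 26. Prime factorization: 26 = 2·13.
f is primitive ⇔ t has order 26 in GF(3)[t]/(f), i.e. t^(26/q) ≠ 1 for each prime q | 26.
t^(13) mod f = 2.
t^(2) mod f = t^2.
None equal 1, so t has full order 26; f is primitive.

Yes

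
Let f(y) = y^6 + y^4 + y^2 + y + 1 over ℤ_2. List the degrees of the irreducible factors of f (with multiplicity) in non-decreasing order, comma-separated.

6

Roots in ℤ_2: f(0) = 1; f(1) = 1.
Complete factorization: f(y) = (y^6 + y^4 + y^2 + y + 1).
Factor degrees with multiplicity: 6 = 6.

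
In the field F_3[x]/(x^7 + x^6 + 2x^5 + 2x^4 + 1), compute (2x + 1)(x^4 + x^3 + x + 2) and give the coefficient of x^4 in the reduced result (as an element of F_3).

0

Multiply in F_3[x]: (2x + 1)·(x^4 + x^3 + x + 2) = 2x^5 + x^3 + 2x^2 + 2x + 2.
Reduced: 2x^5 + x^3 + 2x^2 + 2x + 2.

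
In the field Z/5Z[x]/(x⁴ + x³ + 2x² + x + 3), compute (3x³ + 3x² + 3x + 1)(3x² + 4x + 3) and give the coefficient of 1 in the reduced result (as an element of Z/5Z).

Multiply in Z/5Z[x]: (3x³ + 3x² + 3x + 1)·(3x² + 4x + 3) = 4x⁵ + x⁴ + 4x² + 3x + 3.
Reduce using x⁴ ≡ 4x³ + 3x² + 4x + 2 (mod x⁴ + x³ + 2x² + x + 3).
Reduced: x² + 4x + 2.

2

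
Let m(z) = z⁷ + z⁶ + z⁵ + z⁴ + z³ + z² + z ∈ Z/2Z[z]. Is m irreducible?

No

Check for roots in Z/2Z: m(0) = 0 → root; m(1) = 1.
m(0) = 0, so (z) divides m(z); m is reducible.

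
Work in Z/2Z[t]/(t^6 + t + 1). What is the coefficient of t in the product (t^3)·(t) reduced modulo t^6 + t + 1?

Multiply in Z/2Z[t]: (t^3)·(t) = t^4.
Reduced: t^4.

0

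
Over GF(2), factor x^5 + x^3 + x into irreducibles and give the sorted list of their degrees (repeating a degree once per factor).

Write h(x) = x^5 + x^3 + x.
Roots in GF(2): h(0) = 0 → root; h(1) = 1.
Linear factors from roots: (x).
Complete factorization: h(x) = (x)·(x^2 + x + 1)^2.
Factor degrees with multiplicity: 1 + 2 + 2 = 5.

1, 2, 2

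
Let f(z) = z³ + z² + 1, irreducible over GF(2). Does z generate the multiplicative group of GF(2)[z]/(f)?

Yes

|GF(2^3)^×| = 2^3 − 1 = 7. Prime factorization: 7 = 7.
f is primitive ⇔ z has order 7 in GF(2)[z]/(f), i.e. z^(7/q) ≠ 1 for each prime q | 7.
z^(1) mod f = z.
None equal 1, so z has full order 7; f is primitive.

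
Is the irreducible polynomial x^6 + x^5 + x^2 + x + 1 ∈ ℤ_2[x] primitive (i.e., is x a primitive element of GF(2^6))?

Write f(x) = x^6 + x^5 + x^2 + x + 1.
|GF(2^6)^×| = 2^6 − 1 = 63. Prime factorization: 63 = 3^2·7.
f is primitive ⇔ x has order 63 in GF(2)[x]/(f), i.e. x^(63/q) ≠ 1 for each prime q | 63.
x^(21) mod f = x^5 + x^3 + x^2.
x^(9) mod f = x^3 + x^2 + 1.
None equal 1, so x has full order 63; f is primitive.

Yes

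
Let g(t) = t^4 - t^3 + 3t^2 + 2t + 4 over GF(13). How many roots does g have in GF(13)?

Evaluate at each of the 13 elements of GF(13):
g(0) = 4; g(1) = 9; g(2) = 2; g(3) = 0 → root; g(4) = 5; g(5) = 4; g(6) = 8; g(7) = 0 → root; g(8) = 0 → root; g(9) = 0 → root; g(10) = 3; g(11) = 10; g(12) = 7.
Roots: {3, 7, 8, 9}.

4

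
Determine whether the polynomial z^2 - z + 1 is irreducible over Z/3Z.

No

Write h(z) = z^2 - z + 1.
Check for roots in Z/3Z: h(0) = 1; h(1) = 1; h(2) = 0 → root.
h(2) = 0, so (z − 2) divides h(z); h is reducible.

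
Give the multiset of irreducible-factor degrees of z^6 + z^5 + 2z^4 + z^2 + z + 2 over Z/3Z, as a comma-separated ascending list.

Write h(z) = z^6 + z^5 + 2z^4 + z^2 + z + 2.
Roots in Z/3Z: h(0) = 2; h(1) = 2; h(2) = 1.
Complete factorization: h(z) = (z^2 + 2z + 2)·(z^2 + z + 2)^2.
Factor degrees with multiplicity: 2 + 2 + 2 = 6.

2, 2, 2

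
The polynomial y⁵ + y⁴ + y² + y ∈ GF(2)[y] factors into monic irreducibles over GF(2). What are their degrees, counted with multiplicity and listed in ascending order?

Write h(y) = y⁵ + y⁴ + y² + y.
Roots in GF(2): h(0) = 0 → root; h(1) = 0 → root.
Linear factors from roots: (y), (y + 1).
Complete factorization: h(y) = (y)·(y + 1)^2·(y² + y + 1).
Factor degrees with multiplicity: 1 + 1 + 1 + 2 = 5.

1, 1, 1, 2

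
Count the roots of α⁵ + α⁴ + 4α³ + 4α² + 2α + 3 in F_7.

Write f(α) = α⁵ + α⁴ + 4α³ + 4α² + 2α + 3.
Evaluate at each of the 7 elements of F_7:
f(0) = 3; f(1) = 1; f(2) = 5; f(3) = 1; f(4) = 1; f(5) = 2; f(6) = 1.
No element is a root.

0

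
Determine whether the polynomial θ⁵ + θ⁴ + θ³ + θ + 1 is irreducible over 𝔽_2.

Write f(θ) = θ⁵ + θ⁴ + θ³ + θ + 1.
Check for roots in 𝔽_2: f(0) = 1; f(1) = 1.
No roots, so no linear factors.
Monic irreducibles of degree 2 over GF(2): θ² + θ + 1.
None of them divide f (all give nonzero remainder).
No irreducible factor of degree ≤ 2 exists, so f is irreducible over GF(2).

Yes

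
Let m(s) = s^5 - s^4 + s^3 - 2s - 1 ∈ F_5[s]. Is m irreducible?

No

Check for roots in F_5: m(0) = 4; m(1) = 3; m(2) = 4; m(3) = 2; m(4) = 3.
No roots, so no linear factors.
Degree-2 irreducible divisors: test the 10 monic irreducibles of degree 2 over GF(5).
s^2 + 2 divides m: m(s) = (s^2 + 2)·(s^3 - s^2 - s + 2).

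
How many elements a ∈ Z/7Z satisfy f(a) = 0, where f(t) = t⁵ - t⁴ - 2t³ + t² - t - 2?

4

Evaluate at each of the 7 elements of Z/7Z:
f(0) = 5; f(1) = 3; f(2) = 0 → root; f(3) = 0 → root; f(4) = 6; f(5) = 0 → root; f(6) = 0 → root.
Roots: {2, 3, 5, 6}.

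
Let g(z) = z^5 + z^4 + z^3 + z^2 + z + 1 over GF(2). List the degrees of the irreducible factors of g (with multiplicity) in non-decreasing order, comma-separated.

1, 2, 2

Roots in GF(2): g(0) = 1; g(1) = 0 → root.
Linear factors from roots: (z + 1).
Complete factorization: g(z) = (z + 1)·(z^2 + z + 1)^2.
Factor degrees with multiplicity: 1 + 2 + 2 = 5.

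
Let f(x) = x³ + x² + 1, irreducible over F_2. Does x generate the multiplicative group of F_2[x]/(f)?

Yes

|GF(2^3)^×| = 2^3 − 1 = 7. Prime factorization: 7 = 7.
f is primitive ⇔ x has order 7 in GF(2)[x]/(f), i.e. x^(7/q) ≠ 1 for each prime q | 7.
x^(1) mod f = x.
None equal 1, so x has full order 7; f is primitive.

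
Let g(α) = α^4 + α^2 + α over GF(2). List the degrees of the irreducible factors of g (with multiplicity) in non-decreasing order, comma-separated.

Roots in GF(2): g(0) = 0 → root; g(1) = 1.
Linear factors from roots: (α).
Complete factorization: g(α) = (α)·(α^3 + α + 1).
Factor degrees with multiplicity: 1 + 3 = 4.

1, 3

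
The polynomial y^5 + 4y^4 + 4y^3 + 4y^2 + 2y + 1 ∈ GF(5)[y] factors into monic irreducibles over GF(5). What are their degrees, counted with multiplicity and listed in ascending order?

2, 3

Write h(y) = y^5 + 4y^4 + 4y^3 + 4y^2 + 2y + 1.
Roots in GF(5): h(0) = 1; h(1) = 1; h(2) = 4; h(3) = 3; h(4) = 2.
Complete factorization: h(y) = (y^2 + 2y + 4)·(y^3 + 2y^2 + y + 4).
Factor degrees with multiplicity: 2 + 3 = 5.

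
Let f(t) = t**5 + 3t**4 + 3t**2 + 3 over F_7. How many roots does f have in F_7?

0

Evaluate at each of the 7 elements of F_7:
f(0) = 3; f(1) = 3; f(2) = 4; f(3) = 5; f(4) = 2; f(5) = 3; f(6) = 1.
No element is a root.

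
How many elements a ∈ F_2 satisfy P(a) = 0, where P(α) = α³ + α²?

Evaluate at each of the 2 elements of F_2:
P(0) = 0 → root; P(1) = 0 → root.
Roots: {0, 1}.

2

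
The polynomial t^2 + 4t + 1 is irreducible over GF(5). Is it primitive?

No

Write f(t) = t^2 + 4t + 1.
|GF(5^2)^×| = 5^2 − 1 = 24. Prime factorization: 24 = 2^3·3.
f is primitive ⇔ t has order 24 in GF(5)[t]/(f), i.e. t^(24/q) ≠ 1 for each prime q | 24.
t^(12) mod f = 1
t^(8) mod f = t + 4.
Since t^(12) = 1, the order of t divides 12 < 24; not primitive.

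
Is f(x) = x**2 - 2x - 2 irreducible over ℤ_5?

Yes

Check for roots in ℤ_5: f(0) = 3; f(1) = 2; f(2) = 3; f(3) = 1; f(4) = 1.
No roots. A degree-2 polynomial over a field with no linear factor is irreducible.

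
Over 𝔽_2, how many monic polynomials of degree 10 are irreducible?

x^(2^10) − x is the product of all monic irreducibles of degree dividing 10; Möbius inversion gives N = (1/10) Σ μ(10/d)·2^d.
Divisors of 10: 1, 2, 5, 10; μ(10/d) for each: 1, -1, -1, 1.
Σ = 2^1 − 2^2 − 2^5 + 2^10 = 990.
N = 990/10 = 99.

99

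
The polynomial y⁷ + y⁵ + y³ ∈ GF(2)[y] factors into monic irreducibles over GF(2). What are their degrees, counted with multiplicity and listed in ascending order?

1, 1, 1, 2, 2

Write f(y) = y⁷ + y⁵ + y³.
Roots in GF(2): f(0) = 0 → root; f(1) = 1.
Linear factors from roots: (y).
Complete factorization: f(y) = (y)^3·(y² + y + 1)^2.
Factor degrees with multiplicity: 1 + 1 + 1 + 2 + 2 = 7.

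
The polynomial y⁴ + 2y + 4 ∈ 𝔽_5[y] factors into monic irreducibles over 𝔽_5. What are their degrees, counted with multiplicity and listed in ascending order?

Write h(y) = y⁴ + 2y + 4.
Roots in 𝔽_5: h(0) = 4; h(1) = 2; h(2) = 4; h(3) = 1; h(4) = 3.
Complete factorization: h(y) = (y⁴ + 2y + 4).
Factor degrees with multiplicity: 4 = 4.

4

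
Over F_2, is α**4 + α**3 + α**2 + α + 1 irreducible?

Yes

Write f(α) = α**4 + α**3 + α**2 + α + 1.
Check for roots in F_2: f(0) = 1; f(1) = 1.
No roots, so no linear factors.
Monic irreducibles of degree 2 over GF(2): α**2 + α + 1.
None of them divide f (all give nonzero remainder).
No irreducible factor of degree ≤ 2 exists, so f is irreducible over GF(2).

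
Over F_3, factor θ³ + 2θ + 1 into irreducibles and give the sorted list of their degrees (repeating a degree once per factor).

3

Write f(θ) = θ³ + 2θ + 1.
Roots in F_3: f(0) = 1; f(1) = 1; f(2) = 1.
Complete factorization: f(θ) = (θ³ + 2θ + 1).
Factor degrees with multiplicity: 3 = 3.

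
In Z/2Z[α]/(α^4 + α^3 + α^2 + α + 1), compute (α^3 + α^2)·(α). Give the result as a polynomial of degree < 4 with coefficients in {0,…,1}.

Multiply in Z/2Z[α]: (α^3 + α^2)·(α) = α^4 + α^3.
Reduce using α^4 ≡ α^3 + α^2 + α + 1 (mod α^4 + α^3 + α^2 + α + 1).
Reduced: α^2 + α + 1.

α^2 + α + 1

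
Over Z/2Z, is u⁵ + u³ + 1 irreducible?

Yes

Write g(u) = u⁵ + u³ + 1.
Check for roots in Z/2Z: g(0) = 1; g(1) = 1.
No roots, so no linear factors.
Monic irreducibles of degree 2 over GF(2): u² + u + 1.
None of them divide g (all give nonzero remainder).
No irreducible factor of degree ≤ 2 exists, so g is irreducible over GF(2).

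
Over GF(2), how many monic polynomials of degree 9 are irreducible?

56

x^(2^9) − x is the product of all monic irreducibles of degree dividing 9; Möbius inversion gives N = (1/9) Σ μ(9/d)·2^d.
Divisors of 9: 1, 3, 9; μ(9/d) for each: 0, -1, 1.
Σ = − 2^3 + 2^9 = 504.
N = 504/9 = 56.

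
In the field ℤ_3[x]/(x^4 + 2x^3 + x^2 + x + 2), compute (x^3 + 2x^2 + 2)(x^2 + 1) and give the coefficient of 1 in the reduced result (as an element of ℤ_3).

2

Multiply in ℤ_3[x]: (x^3 + 2x^2 + 2)·(x^2 + 1) = x^5 + 2x^4 + x^3 + x^2 + 2.
Reduce using x^4 ≡ x^3 + 2x^2 + 2x + 1 (mod x^4 + 2x^3 + x^2 + x + 2).
Reduced: x + 2.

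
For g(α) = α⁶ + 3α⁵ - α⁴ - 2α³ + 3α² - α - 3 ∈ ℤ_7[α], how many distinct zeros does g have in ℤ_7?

Evaluate at each of the 7 elements of ℤ_7:
g(0) = 4; g(1) = 0 → root; g(2) = 2; g(3) = 0 → root; g(4) = 0 → root; g(5) = 0 → root; g(6) = 0 → root.
Roots: {1, 3, 4, 5, 6}.

5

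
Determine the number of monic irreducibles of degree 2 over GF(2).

Gauss's count: N_{2}(2) = (1/2) Σ_{d|2} μ(2/d)·2^d.
Divisors of 2: 1, 2; μ(2/d) for each: -1, 1.
Σ = − 2^1 + 2^2 = 2.
N = 2/2 = 1.

1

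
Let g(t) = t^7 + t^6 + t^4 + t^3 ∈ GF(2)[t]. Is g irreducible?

No

Check for roots in GF(2): g(0) = 0 → root; g(1) = 0 → root.
g(0) = 0, so (t) divides g(t); g is reducible.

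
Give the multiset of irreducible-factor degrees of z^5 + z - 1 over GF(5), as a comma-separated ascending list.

1, 2, 2

Write h(z) = z^5 + z - 1.
Roots in GF(5): h(0) = 4; h(1) = 1; h(2) = 3; h(3) = 0 → root; h(4) = 2.
Linear factors from roots: (z + 2).
Complete factorization: h(z) = (z + 2)·(z^2 - z + 1)·(z^2 - z + 2).
Factor degrees with multiplicity: 1 + 2 + 2 = 5.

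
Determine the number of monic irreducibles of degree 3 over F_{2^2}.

x^(4^3) − x is the product of all monic irreducibles of degree dividing 3; Möbius inversion gives N = (1/3) Σ μ(3/d)·4^d.
Divisors of 3: 1, 3; μ(3/d) for each: -1, 1.
Σ = − 4^1 + 4^3 = 60.
N = 60/3 = 20.

20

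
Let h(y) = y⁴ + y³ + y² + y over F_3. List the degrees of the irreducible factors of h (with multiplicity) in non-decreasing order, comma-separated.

1, 1, 2

Roots in F_3: h(0) = 0 → root; h(1) = 1; h(2) = 0 → root.
Linear factors from roots: (y), (y + 1).
Complete factorization: h(y) = (y)·(y + 1)·(y² + 1).
Factor degrees with multiplicity: 1 + 1 + 2 = 4.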